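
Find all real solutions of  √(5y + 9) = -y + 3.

Square both sides: 5y + 9 = (-y + 3)².
Expand and rearrange: y² - 11y = 0.
Solving gives y = 11 or y = 0.
Check each candidate in the original equation:
  y = 11: √(64) = 8, while -y + 3 = -8 — extraneous.
  y = 0: √(9) = 3, while -y + 3 = 3 — valid.

y = 0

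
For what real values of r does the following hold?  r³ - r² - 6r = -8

Rearrange: r³ - r² - 6r + 8 = 0.
Possible rational roots are divisors of 8. Testing r = 2 gives 0, so (r - 2) is a factor.
Divide: r³ - r² - 6r + 8 = (r - 2)(r² + r - 4).
Apply the quadratic formula to r² + r - 4 = 0: r = (-1 ± √17)/2, i.e. r ≈ 1.5616 or r ≈ -2.5616.

r = -2.5616 or r = 1.5616 or r = 2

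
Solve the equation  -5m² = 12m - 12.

Rearrange to standard form: -5m² - 12m + 12 = 0.
Discriminant: (-12)² − 4·(-5)·12 = 384.
Quadratic formula: m = (12 ± √384) / (-10).
So m = -4·√(6)/5 - 6/5 ≈ -3.1596 or m = -6/5 + 4·√(6)/5 ≈ 0.7596.

m = -3.1596 or m = 0.7596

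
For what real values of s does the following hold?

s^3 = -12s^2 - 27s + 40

s = -8 or s = -5 or s = 1

Rearrange: s^3 + 12s^2 + 27s - 40 = 0.
Possible rational roots are divisors of -40. Testing s = -5 gives 0, so (s + 5) is a factor.
Divide: s^3 + 12s^2 + 27s - 40 = (s + 5)(s^2 + 7s - 8).
Factor the quadratic: s = 1 or s = -8.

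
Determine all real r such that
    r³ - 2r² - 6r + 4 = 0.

Possible rational roots are divisors of 4. Testing r = -2 gives 0, so (r + 2) is a factor.
Divide: r³ - 2r² - 6r + 4 = (r + 2)(r² - 4r + 2).
Apply the quadratic formula to r² - 4r + 2 = 0: r = (4 ± √8)/2, i.e. r ≈ 3.4142 or r ≈ 0.5858.

r = -2 or r = 0.5858 or r = 3.4142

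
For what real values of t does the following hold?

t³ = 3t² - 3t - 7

Rearrange: t³ - 3t² + 3t + 7 = 0.
Possible rational roots are divisors of 7. Testing t = -1 gives 0, so (t + 1) is a factor.
Divide: t³ - 3t² + 3t + 7 = (t + 1)(t² - 4t + 7).
The quadratic t² - 4t + 7 has discriminant -12 < 0, so no further real roots.

t = -1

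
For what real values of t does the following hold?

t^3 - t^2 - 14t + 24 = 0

t = -4 or t = 2 or t = 3

Possible rational roots are divisors of 24. Testing t = 2 gives 0, so (t - 2) is a factor.
Divide: t^3 - t^2 - 14t + 24 = (t - 2)(t^2 + t - 12).
Factor the quadratic: t = 3 or t = -4.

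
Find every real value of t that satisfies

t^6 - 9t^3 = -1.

t = 0.4828 or t = 2.0714

Let u = t^3. The equation becomes u^2 - 9u + 1 = 0.
By the quadratic formula, u = sqrt(77)/2 + 9/2 or u = 9/2 - sqrt(77)/2.
t^3 = sqrt(77)/2 + 9/2 gives t = (sqrt(77)/2 + 9/2)^(1/3) ~= 2.0714.
t^3 = 9/2 - sqrt(77)/2 gives t = (9/2 - sqrt(77)/2)^(1/3) ~= 0.4828.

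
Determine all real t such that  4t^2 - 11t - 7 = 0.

Discriminant: (-11)^2 - 4*4*(-7) = 233.
Quadratic formula: t = (11 +/- sqrt(233)) / 8.
So t = 11/8 + sqrt(233)/8 ~= 3.283 or t = 11/8 - sqrt(233)/8 ~= -0.533.

t = -0.533 or t = 3.283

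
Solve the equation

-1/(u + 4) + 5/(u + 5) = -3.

Multiply both sides by (u + 4)(u + 5):
-(u + 5) + 5(u + 4) = -3(u + 4)(u + 5).
Expand and collect terms: -3u² - 31u - 75 = 0.
By the quadratic formula, u = (31 ± √61) / -6, so u ≈ -6.4684 or u ≈ -3.865.
Neither value makes a denominator zero (u ≠ -4, u ≠ -5), so both are valid.

u = -6.4684 or u = -3.865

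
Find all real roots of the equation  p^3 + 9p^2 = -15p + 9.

p = -6.4641 or p = -3 or p = 0.4641

Rearrange: p^3 + 9p^2 + 15p - 9 = 0.
Possible rational roots are divisors of -9. Testing p = -3 gives 0, so (p + 3) is a factor.
Divide: p^3 + 9p^2 + 15p - 9 = (p + 3)(p^2 + 6p - 3).
Apply the quadratic formula to p^2 + 6p - 3 = 0: p = (-6 +/- sqrt(48))/2, i.e. p ~= 0.4641 or p ~= -6.4641.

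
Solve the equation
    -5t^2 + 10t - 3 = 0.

t = 0.3675 or t = 1.6325

Discriminant: (10)^2 - 4*(-5)*(-3) = 40.
Quadratic formula: t = (-10 +/- sqrt(40)) / (-10).
So t = 1 - sqrt(10)/5 ~= 0.3675 or t = sqrt(10)/5 + 1 ~= 1.6325.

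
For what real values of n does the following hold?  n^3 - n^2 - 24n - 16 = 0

Possible rational roots are divisors of -16. Testing n = -4 gives 0, so (n + 4) is a factor.
Divide: n^3 - n^2 - 24n - 16 = (n + 4)(n^2 - 5n - 4).
Apply the quadratic formula to n^2 - 5n - 4 = 0: n = (5 +/- sqrt(41))/2, i.e. n ~= 5.7016 or n ~= -0.7016.

n = -4 or n = -0.7016 or n = 5.7016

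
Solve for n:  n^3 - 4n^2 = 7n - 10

Rearrange: n^3 - 4n^2 - 7n + 10 = 0.
Possible rational roots are divisors of 10. Testing n = 1 gives 0, so (n - 1) is a factor.
Divide: n^3 - 4n^2 - 7n + 10 = (n - 1)(n^2 - 3n - 10).
Factor the quadratic: n = 5 or n = -2.

n = -2 or n = 1 or n = 5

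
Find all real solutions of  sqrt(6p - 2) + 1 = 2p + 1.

p = 0.5 or p = 1

Isolate the radical: sqrt(6p - 2) = 2p.
Square both sides: 6p - 2 = (2p)^2.
Expand and rearrange: 4p^2 - 6p + 2 = 0.
Solving gives p = 1 or p = 0.5.
Check each candidate in the original equation:
  p = 1: sqrt(4) = 2, while 2p = 2 — valid.
  p = 0.5: sqrt(1) = 1, while 2p = 1 — valid.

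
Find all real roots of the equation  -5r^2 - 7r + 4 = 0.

r = -1.8358 or r = 0.4358

Discriminant: (-7)^2 - 4*(-5)*4 = 129.
Quadratic formula: r = (7 +/- sqrt(129)) / (-10).
So r = -sqrt(129)/10 - 7/10 ~= -1.8358 or r = -7/10 + sqrt(129)/10 ~= 0.4358.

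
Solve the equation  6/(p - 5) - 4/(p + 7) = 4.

Multiply both sides by (p - 5)(p + 7):
6(p + 7) - 4(p - 5) = 4(p - 5)(p + 7).
Expand and collect terms: 4p² + 6p - 202 = 0.
By the quadratic formula, p = (-6 ± √3268) / 8, so p ≈ 6.3958 or p ≈ -7.8958.
Neither value makes a denominator zero (p ≠ 5, p ≠ -7), so both are valid.

p = -7.8958 or p = 6.3958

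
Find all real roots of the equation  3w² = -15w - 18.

w = -3 or w = -2

Bring every term to one side: 3w² + 15w + 18 = 0.
Factor: 3(w + 2)(w + 3) = 0.
So w = -2 or w = -3.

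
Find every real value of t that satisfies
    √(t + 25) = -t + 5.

Square both sides: t + 25 = (-t + 5)².
Expand and rearrange: t² - 11t = 0.
Solving gives t = 11 or t = 0.
Check each candidate in the original equation:
  t = 11: √(36) = 6, while -t + 5 = -6 — extraneous.
  t = 0: √(25) = 5, while -t + 5 = 5 — valid.

t = 0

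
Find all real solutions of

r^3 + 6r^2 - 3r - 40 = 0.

r = -5 or r = -3.3723 or r = 2.3723

Possible rational roots are divisors of -40. Testing r = -5 gives 0, so (r + 5) is a factor.
Divide: r^3 + 6r^2 - 3r - 40 = (r + 5)(r^2 + r - 8).
Apply the quadratic formula to r^2 + r - 8 = 0: r = (-1 +/- sqrt(33))/2, i.e. r ~= 2.3723 or r ~= -3.3723.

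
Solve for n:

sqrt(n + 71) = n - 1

Square both sides: n + 71 = (n - 1)^2.
Expand and rearrange: n^2 - 3n - 70 = 0.
Solving gives n = 10 or n = -7.
Check each candidate in the original equation:
  n = 10: sqrt(81) = 9, while n - 1 = 9 — valid.
  n = -7: sqrt(64) = 8, while n - 1 = -8 — extraneous.

n = 10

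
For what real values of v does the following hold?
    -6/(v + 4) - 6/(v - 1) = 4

v = -5.9155 or v = -0.0845

Multiply both sides by (v + 4)(v - 1):
-6(v - 1) - 6(v + 4) = 4(v + 4)(v - 1).
Expand and collect terms: 4v² + 24v + 2 = 0.
By the quadratic formula, v = (-24 ± √544) / 8, so v ≈ -0.0845 or v ≈ -5.9155.
Neither value makes a denominator zero (v ≠ -4, v ≠ 1), so both are valid.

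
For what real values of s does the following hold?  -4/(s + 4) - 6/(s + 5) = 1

Multiply both sides by (s + 4)(s + 5):
-4(s + 5) - 6(s + 4) = (s + 4)(s + 5).
Expand and collect terms: s² + 19s + 64 = 0.
By the quadratic formula, s = (-19 ± √105) / 2, so s ≈ -4.3765 or s ≈ -14.6235.
Neither value makes a denominator zero (s ≠ -4, s ≠ -5), so both are valid.

s = -14.6235 or s = -4.3765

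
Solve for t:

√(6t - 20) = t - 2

Square both sides: 6t - 20 = (t - 2)².
Expand and rearrange: t² - 10t + 24 = 0.
Solving gives t = 6 or t = 4.
Check each candidate in the original equation:
  t = 6: √(16) = 4, while t - 2 = 4 — valid.
  t = 4: √(4) = 2, while t - 2 = 2 — valid.

t = 4 or t = 6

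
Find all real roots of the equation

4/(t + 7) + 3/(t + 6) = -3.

t = -9 or t = -6.3333

Multiply both sides by (t + 7)(t + 6):
4(t + 6) + 3(t + 7) = -3(t + 7)(t + 6).
Expand and collect terms: -3t^2 - 46t - 171 = 0.
Factor or apply the quadratic formula: t = -9 or t = -6.3333.
Neither value makes a denominator zero (t != -7, t != -6), so both are valid.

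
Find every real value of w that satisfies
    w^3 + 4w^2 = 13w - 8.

Rearrange: w^3 + 4w^2 - 13w + 8 = 0.
Possible rational roots are divisors of 8. Testing w = 1 gives 0, so (w - 1) is a factor.
Divide: w^3 + 4w^2 - 13w + 8 = (w - 1)(w^2 + 5w - 8).
Apply the quadratic formula to w^2 + 5w - 8 = 0: w = (-5 +/- sqrt(57))/2, i.e. w ~= 1.2749 or w ~= -6.2749.

w = -6.2749 or w = 1 or w = 1.2749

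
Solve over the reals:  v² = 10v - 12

Rearrange to standard form: v² - 10v + 12 = 0.
Discriminant: (-10)² − 4·1·12 = 52.
Quadratic formula: v = (10 ± √52) / 2.
So v = √(13) + 5 ≈ 8.6056 or v = 5 - √(13) ≈ 1.3944.

v = 1.3944 or v = 8.6056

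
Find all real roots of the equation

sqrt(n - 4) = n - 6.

Square both sides: n - 4 = (n - 6)^2.
Expand and rearrange: n^2 - 13n + 40 = 0.
Solving gives n = 8 or n = 5.
Check each candidate in the original equation:
  n = 8: sqrt(4) = 2, while n - 6 = 2 — valid.
  n = 5: sqrt(1) = 1, while n - 6 = -1 — extraneous.

n = 8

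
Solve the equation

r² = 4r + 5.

r = -1 or r = 5

Bring every term to one side: r² - 4r - 5 = 0.
Factor: (r + 1)(r - 5) = 0.
So r = -1 or r = 5.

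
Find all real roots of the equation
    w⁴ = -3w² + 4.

Let u = w². The equation becomes u² + 3u - 4 = 0.
Factor: (u + 4)(u - 1) = 0, so u = -4 or u = 1.
w² = -4 < 0 has no real solution.
w² = 1 gives w = ±1.

w = -1 or w = 1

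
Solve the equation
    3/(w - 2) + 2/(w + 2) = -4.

w = -2.5975 or w = 1.3475

Multiply both sides by (w - 2)(w + 2):
3(w + 2) + 2(w - 2) = -4(w - 2)(w + 2).
Expand and collect terms: -4w² - 5w + 14 = 0.
By the quadratic formula, w = (5 ± √249) / -8, so w ≈ -2.5975 or w ≈ 1.3475.
Neither value makes a denominator zero (w ≠ 2, w ≠ -2), so both are valid.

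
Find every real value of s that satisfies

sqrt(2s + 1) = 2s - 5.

s = 4

Square both sides: 2s + 1 = (2s - 5)^2.
Expand and rearrange: 4s^2 - 22s + 24 = 0.
Solving gives s = 4 or s = 1.5.
Check each candidate in the original equation:
  s = 4: sqrt(9) = 3, while 2s - 5 = 3 — valid.
  s = 1.5: sqrt(4) = 2, while 2s - 5 = -2 — extraneous.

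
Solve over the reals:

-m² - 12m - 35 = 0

Factor: -1(m + 7)(m + 5) = 0.
So m = -7 or m = -5.

m = -7 or m = -5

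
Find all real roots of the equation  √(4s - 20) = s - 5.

s = 5 or s = 9

Square both sides: 4s - 20 = (s - 5)².
Expand and rearrange: s² - 14s + 45 = 0.
Solving gives s = 9 or s = 5.
Check each candidate in the original equation:
  s = 9: √(16) = 4, while s - 5 = 4 — valid.
  s = 5: √(0) = 0, while s - 5 = 0 — valid.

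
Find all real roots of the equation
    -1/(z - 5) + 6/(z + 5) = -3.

z = -6.9457 or z = 5.279

Multiply both sides by (z - 5)(z + 5):
-(z + 5) + 6(z - 5) = -3(z - 5)(z + 5).
Expand and collect terms: -3z^2 - 5z + 110 = 0.
By the quadratic formula, z = (5 +/- sqrt(1345)) / -6, so z ~= -6.9457 or z ~= 5.279.
Neither value makes a denominator zero (z != 5, z != -5), so both are valid.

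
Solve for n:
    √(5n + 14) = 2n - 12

Square both sides: 5n + 14 = (2n - 12)².
Expand and rearrange: 4n² - 53n + 130 = 0.
Solving gives n = 10 or n = 3.25.
Check each candidate in the original equation:
  n = 10: √(64) = 8, while 2n - 12 = 8 — valid.
  n = 3.25: √(30.25) = 5.5, while 2n - 12 = -5.5 — extraneous.

n = 10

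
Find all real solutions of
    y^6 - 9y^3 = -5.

Let u = y^3. The equation becomes u^2 - 9u + 5 = 0.
By the quadratic formula, u = sqrt(61)/2 + 9/2 or u = 9/2 - sqrt(61)/2.
y^3 = sqrt(61)/2 + 9/2 gives y = (sqrt(61)/2 + 9/2)^(1/3) ~= 2.0332.
y^3 = 9/2 - sqrt(61)/2 gives y = (9/2 - sqrt(61)/2)^(1/3) ~= 0.841.

y = 0.841 or y = 2.0332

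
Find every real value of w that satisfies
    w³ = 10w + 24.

w = 4

Rearrange: w³ - 10w - 24 = 0.
Possible rational roots are divisors of -24. Testing w = 4 gives 0, so (w - 4) is a factor.
Divide: w³ - 10w - 24 = (w - 4)(w² + 4w + 6).
The quadratic w² + 4w + 6 has discriminant -8 < 0, so no further real roots.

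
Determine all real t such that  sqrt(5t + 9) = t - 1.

Square both sides: 5t + 9 = (t - 1)^2.
Expand and rearrange: t^2 - 7t - 8 = 0.
Solving gives t = 8 or t = -1.
Check each candidate in the original equation:
  t = 8: sqrt(49) = 7, while t - 1 = 7 — valid.
  t = -1: sqrt(4) = 2, while t - 1 = -2 — extraneous.

t = 8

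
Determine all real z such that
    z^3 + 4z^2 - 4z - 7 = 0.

z = -4.5414 or z = -1 or z = 1.5414

Possible rational roots are divisors of -7. Testing z = -1 gives 0, so (z + 1) is a factor.
Divide: z^3 + 4z^2 - 4z - 7 = (z + 1)(z^2 + 3z - 7).
Apply the quadratic formula to z^2 + 3z - 7 = 0: z = (-3 +/- sqrt(37))/2, i.e. z ~= 1.5414 or z ~= -4.5414.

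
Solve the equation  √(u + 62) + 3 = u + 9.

u = 2

Isolate the radical: √(u + 62) = u + 6.
Square both sides: u + 62 = (u + 6)².
Expand and rearrange: u² + 11u - 26 = 0.
Solving gives u = 2 or u = -13.
Check each candidate in the original equation:
  u = 2: √(64) = 8, while u + 6 = 8 — valid.
  u = -13: √(49) = 7, while u + 6 = -7 — extraneous.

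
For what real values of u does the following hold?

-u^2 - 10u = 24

Bring every term to one side: -u^2 - 10u - 24 = 0.
Factor: -1(u + 4)(u + 6) = 0.
So u = -4 or u = -6.

u = -6 or u = -4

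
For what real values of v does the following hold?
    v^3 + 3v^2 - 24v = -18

v = -6.873 or v = 0.873 or v = 3

Rearrange: v^3 + 3v^2 - 24v + 18 = 0.
Possible rational roots are divisors of 18. Testing v = 3 gives 0, so (v - 3) is a factor.
Divide: v^3 + 3v^2 - 24v + 18 = (v - 3)(v^2 + 6v - 6).
Apply the quadratic formula to v^2 + 6v - 6 = 0: v = (-6 +/- sqrt(60))/2, i.e. v ~= 0.873 or v ~= -6.873.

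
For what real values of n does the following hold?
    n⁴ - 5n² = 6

Let u = n². The equation becomes u² - 5u - 6 = 0.
Factor: (u - 6)(u + 1) = 0, so u = 6 or u = -1.
n² = 6 gives n = ±√(6) ≈ ±2.4495.
n² = -1 < 0 has no real solution.

n = -2.4495 or n = 2.4495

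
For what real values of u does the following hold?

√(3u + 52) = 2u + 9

Square both sides: 3u + 52 = (2u + 9)².
Expand and rearrange: 4u² + 33u + 29 = 0.
Solving gives u = -1 or u = -7.25.
Check each candidate in the original equation:
  u = -1: √(49) = 7, while 2u + 9 = 7 — valid.
  u = -7.25: √(30.25) = 5.5, while 2u + 9 = -5.5 — extraneous.

u = -1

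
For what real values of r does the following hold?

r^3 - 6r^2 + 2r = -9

Rearrange: r^3 - 6r^2 + 2r + 9 = 0.
Possible rational roots are divisors of 9. Testing r = -1 gives 0, so (r + 1) is a factor.
Divide: r^3 - 6r^2 + 2r + 9 = (r + 1)(r^2 - 7r + 9).
Apply the quadratic formula to r^2 - 7r + 9 = 0: r = (7 +/- sqrt(13))/2, i.e. r ~= 5.3028 or r ~= 1.6972.

r = -1 or r = 1.6972 or r = 5.3028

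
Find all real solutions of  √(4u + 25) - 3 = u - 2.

u = 6

Isolate the radical: √(4u + 25) = u + 1.
Square both sides: 4u + 25 = (u + 1)².
Expand and rearrange: u² - 2u - 24 = 0.
Solving gives u = 6 or u = -4.
Check each candidate in the original equation:
  u = 6: √(49) = 7, while u + 1 = 7 — valid.
  u = -4: √(9) = 3, while u + 1 = -3 — extraneous.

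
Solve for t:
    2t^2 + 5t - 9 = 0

t = -3.7122 or t = 1.2122

Discriminant: (5)^2 - 4*2*(-9) = 97.
Quadratic formula: t = (-5 +/- sqrt(97)) / 4.
So t = -5/4 + sqrt(97)/4 ~= 1.2122 or t = -sqrt(97)/4 - 5/4 ~= -3.7122.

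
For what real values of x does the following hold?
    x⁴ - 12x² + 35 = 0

x = -2.6458 or x = -2.2361 or x = 2.2361 or x = 2.6458

Let u = x². The equation becomes u² - 12u + 35 = 0.
Factor: (u - 7)(u - 5) = 0, so u = 7 or u = 5.
x² = 7 gives x = ±√(7) ≈ ±2.6458.
x² = 5 gives x = ±√(5) ≈ ±2.2361.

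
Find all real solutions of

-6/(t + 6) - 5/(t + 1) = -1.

t = -3.831 or t = 7.831

Multiply both sides by (t + 6)(t + 1):
-6(t + 1) - 5(t + 6) = -(t + 6)(t + 1).
Expand and collect terms: -t^2 + 4t + 30 = 0.
By the quadratic formula, t = (-4 +/- sqrt(136)) / -2, so t ~= -3.831 or t ~= 7.831.
Neither value makes a denominator zero (t != -6, t != -1), so both are valid.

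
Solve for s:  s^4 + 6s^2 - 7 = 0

Let u = s^2. The equation becomes u^2 + 6u - 7 = 0.
Factor: (u + 7)(u - 1) = 0, so u = -7 or u = 1.
s^2 = -7 < 0 has no real solution.
s^2 = 1 gives s = +/-1.

s = -1 or s = 1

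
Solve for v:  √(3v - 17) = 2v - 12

v = 7

Square both sides: 3v - 17 = (2v - 12)².
Expand and rearrange: 4v² - 51v + 161 = 0.
Solving gives v = 7 or v = 5.75.
Check each candidate in the original equation:
  v = 7: √(4) = 2, while 2v - 12 = 2 — valid.
  v = 5.75: √(0.25) = 0.5, while 2v - 12 = -0.5 — extraneous.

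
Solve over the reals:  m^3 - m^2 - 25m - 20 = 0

Possible rational roots are divisors of -20. Testing m = -4 gives 0, so (m + 4) is a factor.
Divide: m^3 - m^2 - 25m - 20 = (m + 4)(m^2 - 5m - 5).
Apply the quadratic formula to m^2 - 5m - 5 = 0: m = (5 +/- sqrt(45))/2, i.e. m ~= 5.8541 or m ~= -0.8541.

m = -4 or m = -0.8541 or m = 5.8541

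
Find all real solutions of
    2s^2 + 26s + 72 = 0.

Factor: 2(s + 9)(s + 4) = 0.
So s = -9 or s = -4.

s = -9 or s = -4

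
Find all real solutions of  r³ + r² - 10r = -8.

r = -4 or r = 1 or r = 2

Rearrange: r³ + r² - 10r + 8 = 0.
Possible rational roots are divisors of 8. Testing r = -4 gives 0, so (r + 4) is a factor.
Divide: r³ + r² - 10r + 8 = (r + 4)(r² - 3r + 2).
Factor the quadratic: r = 2 or r = 1.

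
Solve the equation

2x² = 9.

x = -2.1213 or x = 2.1213

Rearrange to standard form: 2x² - 9 = 0.
Discriminant: (0)² − 4·2·(-9) = 72.
Quadratic formula: x = (0 ± √72) / 4.
So x = 3·√(2)/2 ≈ 2.1213 or x = -3·√(2)/2 ≈ -2.1213.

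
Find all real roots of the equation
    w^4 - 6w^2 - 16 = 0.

w = -2.8284 or w = 2.8284

Let u = w^2. The equation becomes u^2 - 6u - 16 = 0.
Factor: (u - 8)(u + 2) = 0, so u = 8 or u = -2.
w^2 = 8 gives w = +/-2*sqrt(2) ~= +/-2.8284.
w^2 = -2 < 0 has no real solution.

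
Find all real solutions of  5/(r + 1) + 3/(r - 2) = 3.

r = 0.0933 or r = 3.5734

Multiply both sides by (r + 1)(r - 2):
5(r - 2) + 3(r + 1) = 3(r + 1)(r - 2).
Expand and collect terms: 3r^2 - 11r + 1 = 0.
By the quadratic formula, r = (11 +/- sqrt(109)) / 6, so r ~= 3.5734 or r ~= 0.0933.
Neither value makes a denominator zero (r != -1, r != 2), so both are valid.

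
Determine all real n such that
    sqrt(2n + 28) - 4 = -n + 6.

Isolate the radical: sqrt(2n + 28) = -n + 10.
Square both sides: 2n + 28 = (-n + 10)^2.
Expand and rearrange: n^2 - 22n + 72 = 0.
Solving gives n = 18 or n = 4.
Check each candidate in the original equation:
  n = 18: sqrt(64) = 8, while -n + 10 = -8 — extraneous.
  n = 4: sqrt(36) = 6, while -n + 10 = 6 — valid.

n = 4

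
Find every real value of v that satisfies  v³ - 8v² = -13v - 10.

v = -0.5616 or v = 3.5616 or v = 5

Rearrange: v³ - 8v² + 13v + 10 = 0.
Possible rational roots are divisors of 10. Testing v = 5 gives 0, so (v - 5) is a factor.
Divide: v³ - 8v² + 13v + 10 = (v - 5)(v² - 3v - 2).
Apply the quadratic formula to v² - 3v - 2 = 0: v = (3 ± √17)/2, i.e. v ≈ 3.5616 or v ≈ -0.5616.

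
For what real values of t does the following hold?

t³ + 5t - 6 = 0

t = 1

Possible rational roots are divisors of -6. Testing t = 1 gives 0, so (t - 1) is a factor.
Divide: t³ + 5t - 6 = (t - 1)(t² + t + 6).
The quadratic t² + t + 6 has discriminant -23 < 0, so no further real roots.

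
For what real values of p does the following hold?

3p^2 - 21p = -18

p = 1 or p = 6

Bring every term to one side: 3p^2 - 21p + 18 = 0.
Factor: 3(p - 6)(p - 1) = 0.
So p = 6 or p = 1.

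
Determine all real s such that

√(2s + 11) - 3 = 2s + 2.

s = -1

Isolate the radical: √(2s + 11) = 2s + 5.
Square both sides: 2s + 11 = (2s + 5)².
Expand and rearrange: 4s² + 18s + 14 = 0.
Solving gives s = -1 or s = -3.5.
Check each candidate in the original equation:
  s = -1: √(9) = 3, while 2s + 5 = 3 — valid.
  s = -3.5: √(4) = 2, while 2s + 5 = -2 — extraneous.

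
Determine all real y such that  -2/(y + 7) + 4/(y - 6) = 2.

Multiply both sides by (y + 7)(y - 6):
-2(y - 6) + 4(y + 7) = 2(y + 7)(y - 6).
Expand and collect terms: 2y^2 - 124 = 0.
By the quadratic formula, y = (0 +/- sqrt(992)) / 4, so y ~= 7.874 or y ~= -7.874.
Neither value makes a denominator zero (y != -7, y != 6), so both are valid.

y = -7.874 or y = 7.874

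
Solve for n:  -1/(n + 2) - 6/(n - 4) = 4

n = -2.3277 or n = 2.5777

Multiply both sides by (n + 2)(n - 4):
-(n - 4) - 6(n + 2) = 4(n + 2)(n - 4).
Expand and collect terms: 4n^2 - n - 24 = 0.
By the quadratic formula, n = (1 +/- sqrt(385)) / 8, so n ~= 2.5777 or n ~= -2.3277.
Neither value makes a denominator zero (n != -2, n != 4), so both are valid.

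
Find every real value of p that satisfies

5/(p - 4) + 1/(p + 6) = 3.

p = -5.7155 or p = 5.7155

Multiply both sides by (p - 4)(p + 6):
5(p + 6) + (p - 4) = 3(p - 4)(p + 6).
Expand and collect terms: 3p² - 98 = 0.
By the quadratic formula, p = (0 ± √1176) / 6, so p ≈ 5.7155 or p ≈ -5.7155.
Neither value makes a denominator zero (p ≠ 4, p ≠ -6), so both are valid.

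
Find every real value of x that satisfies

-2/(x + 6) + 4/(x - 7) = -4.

Multiply both sides by (x + 6)(x - 7):
-2(x - 7) + 4(x + 6) = -4(x + 6)(x - 7).
Expand and collect terms: -4x^2 + 2x + 130 = 0.
By the quadratic formula, x = (-2 +/- sqrt(2084)) / -8, so x ~= -5.4564 or x ~= 5.9564.
Neither value makes a denominator zero (x != -6, x != 7), so both are valid.

x = -5.4564 or x = 5.9564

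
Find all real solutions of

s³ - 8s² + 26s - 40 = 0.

s = 4

Possible rational roots are divisors of -40. Testing s = 4 gives 0, so (s - 4) is a factor.
Divide: s³ - 8s² + 26s - 40 = (s - 4)(s² - 4s + 10).
The quadratic s² - 4s + 10 has discriminant -24 < 0, so no further real roots.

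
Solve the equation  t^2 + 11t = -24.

Bring every term to one side: t^2 + 11t + 24 = 0.
Factor: (t + 8)(t + 3) = 0.
So t = -8 or t = -3.

t = -8 or t = -3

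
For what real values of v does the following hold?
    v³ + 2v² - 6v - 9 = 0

Possible rational roots are divisors of -9. Testing v = -3 gives 0, so (v + 3) is a factor.
Divide: v³ + 2v² - 6v - 9 = (v + 3)(v² - v - 3).
Apply the quadratic formula to v² - v - 3 = 0: v = (1 ± √13)/2, i.e. v ≈ 2.3028 or v ≈ -1.3028.

v = -3 or v = -1.3028 or v = 2.3028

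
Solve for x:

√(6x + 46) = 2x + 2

x = 3

Square both sides: 6x + 46 = (2x + 2)².
Expand and rearrange: 4x² + 2x - 42 = 0.
Solving gives x = 3 or x = -3.5.
Check each candidate in the original equation:
  x = 3: √(64) = 8, while 2x + 2 = 8 — valid.
  x = -3.5: √(25) = 5, while 2x + 2 = -5 — extraneous.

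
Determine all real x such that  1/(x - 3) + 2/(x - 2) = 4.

Multiply both sides by (x - 3)(x - 2):
(x - 2) + 2(x - 3) = 4(x - 3)(x - 2).
Expand and collect terms: 4x² - 23x + 32 = 0.
By the quadratic formula, x = (23 ± √17) / 8, so x ≈ 3.3904 or x ≈ 2.3596.
Neither value makes a denominator zero (x ≠ 3, x ≠ 2), so both are valid.

x = 2.3596 or x = 3.3904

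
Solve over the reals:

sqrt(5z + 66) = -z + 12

z = 3

Square both sides: 5z + 66 = (-z + 12)^2.
Expand and rearrange: z^2 - 29z + 78 = 0.
Solving gives z = 26 or z = 3.
Check each candidate in the original equation:
  z = 26: sqrt(196) = 14, while -z + 12 = -14 — extraneous.
  z = 3: sqrt(81) = 9, while -z + 12 = 9 — valid.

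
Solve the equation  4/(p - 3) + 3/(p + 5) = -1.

Multiply both sides by (p - 3)(p + 5):
4(p + 5) + 3(p - 3) = -(p - 3)(p + 5).
Expand and collect terms: -p² - 9p + 4 = 0.
By the quadratic formula, p = (9 ± √97) / -2, so p ≈ -9.4244 or p ≈ 0.4244.
Neither value makes a denominator zero (p ≠ 3, p ≠ -5), so both are valid.

p = -9.4244 or p = 0.4244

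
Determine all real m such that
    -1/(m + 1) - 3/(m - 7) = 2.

Multiply both sides by (m + 1)(m - 7):
-(m - 7) - 3(m + 1) = 2(m + 1)(m - 7).
Expand and collect terms: 2m^2 - 8m - 18 = 0.
By the quadratic formula, m = (8 +/- sqrt(208)) / 4, so m ~= 5.6056 or m ~= -1.6056.
Neither value makes a denominator zero (m != -1, m != 7), so both are valid.

m = -1.6056 or m = 5.6056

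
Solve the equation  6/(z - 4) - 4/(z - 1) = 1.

z = -0.772 or z = 7.772

Multiply both sides by (z - 4)(z - 1):
6(z - 1) - 4(z - 4) = (z - 4)(z - 1).
Expand and collect terms: z^2 - 7z - 6 = 0.
By the quadratic formula, z = (7 +/- sqrt(73)) / 2, so z ~= 7.772 or z ~= -0.772.
Neither value makes a denominator zero (z != 4, z != 1), so both are valid.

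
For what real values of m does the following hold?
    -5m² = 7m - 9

m = -2.2133 or m = 0.8133

Rearrange to standard form: -5m² - 7m + 9 = 0.
Discriminant: (-7)² − 4·(-5)·9 = 229.
Quadratic formula: m = (7 ± √229) / (-10).
So m = -√(229)/10 - 7/10 ≈ -2.2133 or m = -7/10 + √(229)/10 ≈ 0.8133.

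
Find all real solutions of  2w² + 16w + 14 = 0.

w = -7 or w = -1

Factor: 2(w + 1)(w + 7) = 0.
So w = -1 or w = -7.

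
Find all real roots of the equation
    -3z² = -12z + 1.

z = 0.0851 or z = 3.9149

Rearrange to standard form: -3z² + 12z - 1 = 0.
Discriminant: (12)² − 4·(-3)·(-1) = 132.
Quadratic formula: z = (-12 ± √132) / (-6).
So z = 2 - √(33)/3 ≈ 0.0851 or z = √(33)/3 + 2 ≈ 3.9149.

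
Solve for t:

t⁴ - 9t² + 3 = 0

Let u = t². The equation becomes u² - 9u + 3 = 0.
By the quadratic formula, u = √(69)/2 + 9/2 or u = 9/2 - √(69)/2.
t² = √(69)/2 + 9/2 gives t = ±√(√(69)/2 + 9/2) ≈ ±2.9417.
t² = 9/2 - √(69)/2 gives t = ±√(9/2 - √(69)/2) ≈ ±0.5888.

t = -2.9417 or t = -0.5888 or t = 0.5888 or t = 2.9417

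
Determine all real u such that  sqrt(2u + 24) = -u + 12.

Square both sides: 2u + 24 = (-u + 12)^2.
Expand and rearrange: u^2 - 26u + 120 = 0.
Solving gives u = 20 or u = 6.
Check each candidate in the original equation:
  u = 20: sqrt(64) = 8, while -u + 12 = -8 — extraneous.
  u = 6: sqrt(36) = 6, while -u + 12 = 6 — valid.

u = 6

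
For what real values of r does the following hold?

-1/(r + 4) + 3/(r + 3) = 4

Multiply both sides by (r + 4)(r + 3):
-(r + 3) + 3(r + 4) = 4(r + 4)(r + 3).
Expand and collect terms: 4r² + 26r + 39 = 0.
By the quadratic formula, r = (-26 ± √52) / 8, so r ≈ -2.3486 or r ≈ -4.1514.
Neither value makes a denominator zero (r ≠ -4, r ≠ -3), so both are valid.

r = -4.1514 or r = -2.3486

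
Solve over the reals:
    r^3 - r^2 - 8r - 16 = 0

r = 4

Possible rational roots are divisors of -16. Testing r = 4 gives 0, so (r - 4) is a factor.
Divide: r^3 - r^2 - 8r - 16 = (r - 4)(r^2 + 3r + 4).
The quadratic r^2 + 3r + 4 has discriminant -7 < 0, so no further real roots.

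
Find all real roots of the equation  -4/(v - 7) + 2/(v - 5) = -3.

Multiply both sides by (v - 7)(v - 5):
-4(v - 5) + 2(v - 7) = -3(v - 7)(v - 5).
Expand and collect terms: -3v^2 + 38v - 111 = 0.
By the quadratic formula, v = (-38 +/- sqrt(112)) / -6, so v ~= 4.5695 or v ~= 8.0972.
Neither value makes a denominator zero (v != 7, v != 5), so both are valid.

v = 4.5695 or v = 8.0972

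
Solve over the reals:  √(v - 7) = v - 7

Square both sides: v - 7 = (v - 7)².
Expand and rearrange: v² - 15v + 56 = 0.
Solving gives v = 8 or v = 7.
Check each candidate in the original equation:
  v = 8: √(1) = 1, while v - 7 = 1 — valid.
  v = 7: √(0) = 0, while v - 7 = 0 — valid.

v = 7 or v = 8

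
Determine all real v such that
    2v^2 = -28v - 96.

Bring every term to one side: 2v^2 + 28v + 96 = 0.
Factor: 2(v + 8)(v + 6) = 0.
So v = -8 or v = -6.

v = -8 or v = -6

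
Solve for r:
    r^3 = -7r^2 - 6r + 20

Rearrange: r^3 + 7r^2 + 6r - 20 = 0.
Possible rational roots are divisors of -20. Testing r = -5 gives 0, so (r + 5) is a factor.
Divide: r^3 + 7r^2 + 6r - 20 = (r + 5)(r^2 + 2r - 4).
Apply the quadratic formula to r^2 + 2r - 4 = 0: r = (-2 +/- sqrt(20))/2, i.e. r ~= 1.2361 or r ~= -3.2361.

r = -5 or r = -3.2361 or r = 1.2361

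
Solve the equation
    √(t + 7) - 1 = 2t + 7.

Isolate the radical: √(t + 7) = 2t + 8.
Square both sides: t + 7 = (2t + 8)².
Expand and rearrange: 4t² + 31t + 57 = 0.
Solving gives t = -3 or t = -4.75.
Check each candidate in the original equation:
  t = -3: √(4) = 2, while 2t + 8 = 2 — valid.
  t = -4.75: √(2.25) = 1.5, while 2t + 8 = -1.5 — extraneous.

t = -3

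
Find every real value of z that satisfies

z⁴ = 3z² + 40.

z = -2.8284 or z = 2.8284

Let u = z². The equation becomes u² - 3u - 40 = 0.
Factor: (u + 5)(u - 8) = 0, so u = -5 or u = 8.
z² = -5 < 0 has no real solution.
z² = 8 gives z = ±2·√(2) ≈ ±2.8284.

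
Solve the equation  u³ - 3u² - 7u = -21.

u = -2.6458 or u = 2.6458 or u = 3

Rearrange: u³ - 3u² - 7u + 21 = 0.
Possible rational roots are divisors of 21. Testing u = 3 gives 0, so (u - 3) is a factor.
Divide: u³ - 3u² - 7u + 21 = (u - 3)(u² - 7).
Apply the quadratic formula to u² - 7 = 0: u = (0 ± √28)/2, i.e. u ≈ 2.6458 or u ≈ -2.6458.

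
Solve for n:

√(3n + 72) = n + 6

Square both sides: 3n + 72 = (n + 6)².
Expand and rearrange: n² + 9n - 36 = 0.
Solving gives n = 3 or n = -12.
Check each candidate in the original equation:
  n = 3: √(81) = 9, while n + 6 = 9 — valid.
  n = -12: √(36) = 6, while n + 6 = -6 — extraneous.

n = 3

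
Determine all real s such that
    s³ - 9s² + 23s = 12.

Rearrange: s³ - 9s² + 23s - 12 = 0.
Possible rational roots are divisors of -12. Testing s = 4 gives 0, so (s - 4) is a factor.
Divide: s³ - 9s² + 23s - 12 = (s - 4)(s² - 5s + 3).
Apply the quadratic formula to s² - 5s + 3 = 0: s = (5 ± √13)/2, i.e. s ≈ 4.3028 or s ≈ 0.6972.

s = 0.6972 or s = 4 or s = 4.3028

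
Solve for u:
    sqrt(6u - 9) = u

Square both sides: 6u - 9 = (u)^2.
Expand and rearrange: u^2 - 6u + 9 = 0.
This gives the repeated root u = 3.
Check in the original equation:
  u = 3: sqrt(9) = 3, while u = 3 — valid.

u = 3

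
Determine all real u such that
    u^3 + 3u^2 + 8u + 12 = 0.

u = -2

Possible rational roots are divisors of 12. Testing u = -2 gives 0, so (u + 2) is a factor.
Divide: u^3 + 3u^2 + 8u + 12 = (u + 2)(u^2 + u + 6).
The quadratic u^2 + u + 6 has discriminant -23 < 0, so no further real roots.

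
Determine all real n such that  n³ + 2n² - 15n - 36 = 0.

n = -3 or n = 4

Possible rational roots are divisors of -36. Testing n = 4 gives 0, so (n - 4) is a factor.
Divide: n³ + 2n² - 15n - 36 = (n - 4)(n² + 6n + 9).
The quadratic has the repeated root n = -3.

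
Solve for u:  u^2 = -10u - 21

u = -7 or u = -3

Bring every term to one side: u^2 + 10u + 21 = 0.
Factor: (u + 7)(u + 3) = 0.
So u = -7 or u = -3.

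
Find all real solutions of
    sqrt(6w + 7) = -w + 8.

w = 3

Square both sides: 6w + 7 = (-w + 8)^2.
Expand and rearrange: w^2 - 22w + 57 = 0.
Solving gives w = 19 or w = 3.
Check each candidate in the original equation:
  w = 19: sqrt(121) = 11, while -w + 8 = -11 — extraneous.
  w = 3: sqrt(25) = 5, while -w + 8 = 5 — valid.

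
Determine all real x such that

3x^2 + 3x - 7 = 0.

Discriminant: (3)^2 - 4*3*(-7) = 93.
Quadratic formula: x = (-3 +/- sqrt(93)) / 6.
So x = -1/2 + sqrt(93)/6 ~= 1.1073 or x = -sqrt(93)/6 - 1/2 ~= -2.1073.

x = -2.1073 or x = 1.1073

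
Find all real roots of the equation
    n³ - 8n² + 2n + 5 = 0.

Possible rational roots are divisors of 5. Testing n = 1 gives 0, so (n - 1) is a factor.
Divide: n³ - 8n² + 2n + 5 = (n - 1)(n² - 7n - 5).
Apply the quadratic formula to n² - 7n - 5 = 0: n = (7 ± √69)/2, i.e. n ≈ 7.6533 or n ≈ -0.6533.

n = -0.6533 or n = 1 or n = 7.6533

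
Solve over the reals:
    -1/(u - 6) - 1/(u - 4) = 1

u = 2.5858 or u = 5.4142

Multiply both sides by (u - 6)(u - 4):
-(u - 4) - (u - 6) = (u - 6)(u - 4).
Expand and collect terms: u^2 - 8u + 14 = 0.
By the quadratic formula, u = (8 +/- sqrt(8)) / 2, so u ~= 5.4142 or u ~= 2.5858.
Neither value makes a denominator zero (u != 6, u != 4), so both are valid.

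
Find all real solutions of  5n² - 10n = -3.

n = 0.3675 or n = 1.6325

Rearrange to standard form: 5n² - 10n + 3 = 0.
Discriminant: (-10)² − 4·5·3 = 40.
Quadratic formula: n = (10 ± √40) / 10.
So n = √(10)/5 + 1 ≈ 1.6325 or n = 1 - √(10)/5 ≈ 0.3675.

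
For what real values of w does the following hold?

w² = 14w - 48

w = 6 or w = 8

Bring every term to one side: w² - 14w + 48 = 0.
Factor: (w - 8)(w - 6) = 0.
So w = 8 or w = 6.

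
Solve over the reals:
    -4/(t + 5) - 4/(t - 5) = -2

t = -3.3852 or t = 7.3852

Multiply both sides by (t + 5)(t - 5):
-4(t - 5) - 4(t + 5) = -2(t + 5)(t - 5).
Expand and collect terms: -2t² + 8t + 50 = 0.
By the quadratic formula, t = (-8 ± √464) / -4, so t ≈ -3.3852 or t ≈ 7.3852.
Neither value makes a denominator zero (t ≠ -5, t ≠ 5), so both are valid.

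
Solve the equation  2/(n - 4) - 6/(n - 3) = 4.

Multiply both sides by (n - 4)(n - 3):
2(n - 3) - 6(n - 4) = 4(n - 4)(n - 3).
Expand and collect terms: 4n² - 24n + 30 = 0.
By the quadratic formula, n = (24 ± √96) / 8, so n ≈ 4.2247 or n ≈ 1.7753.
Neither value makes a denominator zero (n ≠ 4, n ≠ 3), so both are valid.

n = 1.7753 or n = 4.2247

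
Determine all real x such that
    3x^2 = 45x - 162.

Bring every term to one side: 3x^2 - 45x + 162 = 0.
Factor: 3(x - 9)(x - 6) = 0.
So x = 9 or x = 6.

x = 6 or x = 9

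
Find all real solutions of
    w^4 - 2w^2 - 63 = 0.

w = -3 or w = 3

Let u = w^2. The equation becomes u^2 - 2u - 63 = 0.
Factor: (u + 7)(u - 9) = 0, so u = -7 or u = 9.
w^2 = -7 < 0 has no real solution.
w^2 = 9 gives w = +/-3.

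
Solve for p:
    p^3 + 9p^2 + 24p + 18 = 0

p = -4.7321 or p = -3 or p = -1.2679

Possible rational roots are divisors of 18. Testing p = -3 gives 0, so (p + 3) is a factor.
Divide: p^3 + 9p^2 + 24p + 18 = (p + 3)(p^2 + 6p + 6).
Apply the quadratic formula to p^2 + 6p + 6 = 0: p = (-6 +/- sqrt(12))/2, i.e. p ~= -1.2679 or p ~= -4.7321.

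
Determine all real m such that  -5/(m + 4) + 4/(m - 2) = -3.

m = -1 or m = -0.6667

Multiply both sides by (m + 4)(m - 2):
-5(m - 2) + 4(m + 4) = -3(m + 4)(m - 2).
Expand and collect terms: -3m² - 5m - 2 = 0.
Factor or apply the quadratic formula: m = -1 or m = -0.6667.
Neither value makes a denominator zero (m ≠ -4, m ≠ 2), so both are valid.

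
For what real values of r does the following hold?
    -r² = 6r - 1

Rearrange to standard form: -r² - 6r + 1 = 0.
Discriminant: (-6)² − 4·(-1)·1 = 40.
Quadratic formula: r = (6 ± √40) / (-2).
So r = -√(10) - 3 ≈ -6.1623 or r = -3 + √(10) ≈ 0.1623.

r = -6.1623 or r = 0.1623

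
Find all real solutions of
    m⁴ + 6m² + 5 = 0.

Let u = m². The equation becomes u² + 6u + 5 = 0.
Factor: (u + 5)(u + 1) = 0, so u = -5 or u = -1.
m² = -5 < 0 has no real solution.
m² = -1 < 0 has no real solution.

No real solutions.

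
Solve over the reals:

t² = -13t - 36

Bring every term to one side: t² + 13t + 36 = 0.
Factor: (t + 4)(t + 9) = 0.
So t = -4 or t = -9.

t = -9 or t = -4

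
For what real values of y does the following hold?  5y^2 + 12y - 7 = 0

Discriminant: (12)^2 - 4*5*(-7) = 284.
Quadratic formula: y = (-12 +/- sqrt(284)) / 10.
So y = -6/5 + sqrt(71)/5 ~= 0.4852 or y = -sqrt(71)/5 - 6/5 ~= -2.8852.

y = -2.8852 or y = 0.4852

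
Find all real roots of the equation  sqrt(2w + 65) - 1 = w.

w = 8

Isolate the radical: sqrt(2w + 65) = w + 1.
Square both sides: 2w + 65 = (w + 1)^2.
Expand and rearrange: w^2 - 64 = 0.
Solving gives w = 8 or w = -8.
Check each candidate in the original equation:
  w = 8: sqrt(81) = 9, while w + 1 = 9 — valid.
  w = -8: sqrt(49) = 7, while w + 1 = -7 — extraneous.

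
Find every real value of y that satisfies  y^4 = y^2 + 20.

Let u = y^2. The equation becomes u^2 - u - 20 = 0.
Factor: (u - 5)(u + 4) = 0, so u = 5 or u = -4.
y^2 = 5 gives y = +/-sqrt(5) ~= +/-2.2361.
y^2 = -4 < 0 has no real solution.

y = -2.2361 or y = 2.2361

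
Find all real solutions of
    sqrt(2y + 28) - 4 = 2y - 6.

Isolate the radical: sqrt(2y + 28) = 2y - 2.
Square both sides: 2y + 28 = (2y - 2)^2.
Expand and rearrange: 4y^2 - 10y - 24 = 0.
Solving gives y = 4 or y = -1.5.
Check each candidate in the original equation:
  y = 4: sqrt(36) = 6, while 2y - 2 = 6 — valid.
  y = -1.5: sqrt(25) = 5, while 2y - 2 = -5 — extraneous.

y = 4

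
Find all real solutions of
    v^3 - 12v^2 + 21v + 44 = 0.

v = -1.1962 or v = 4 or v = 9.1962

Possible rational roots are divisors of 44. Testing v = 4 gives 0, so (v - 4) is a factor.
Divide: v^3 - 12v^2 + 21v + 44 = (v - 4)(v^2 - 8v - 11).
Apply the quadratic formula to v^2 - 8v - 11 = 0: v = (8 +/- sqrt(108))/2, i.e. v ~= 9.1962 or v ~= -1.1962.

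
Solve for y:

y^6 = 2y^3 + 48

y = -1.8171 or y = 2

Let u = y^3. The equation becomes u^2 - 2u - 48 = 0.
Factor: (u - 8)(u + 6) = 0, so u = 8 or u = -6.
y^3 = 8 gives y = 2.
y^3 = -6 gives y = -(6)^(1/3) ~= -1.8171.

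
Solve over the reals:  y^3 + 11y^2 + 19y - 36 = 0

Possible rational roots are divisors of -36. Testing y = -4 gives 0, so (y + 4) is a factor.
Divide: y^3 + 11y^2 + 19y - 36 = (y + 4)(y^2 + 7y - 9).
Apply the quadratic formula to y^2 + 7y - 9 = 0: y = (-7 +/- sqrt(85))/2, i.e. y ~= 1.1098 or y ~= -8.1098.

y = -8.1098 or y = -4 or y = 1.1098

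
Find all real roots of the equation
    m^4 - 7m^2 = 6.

m = -2.7878 or m = 2.7878

Let u = m^2. The equation becomes u^2 - 7u - 6 = 0.
By the quadratic formula, u = 7/2 + sqrt(73)/2 or u = 7/2 - sqrt(73)/2.
m^2 = 7/2 + sqrt(73)/2 gives m = +/-sqrt(7/2 + sqrt(73)/2) ~= +/-2.7878.
m^2 = 7/2 - sqrt(73)/2 < 0 has no real solution.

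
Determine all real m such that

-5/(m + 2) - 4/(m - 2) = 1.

Multiply both sides by (m + 2)(m - 2):
-5(m - 2) - 4(m + 2) = (m + 2)(m - 2).
Expand and collect terms: m^2 + 9m - 6 = 0.
By the quadratic formula, m = (-9 +/- sqrt(105)) / 2, so m ~= 0.6235 or m ~= -9.6235.
Neither value makes a denominator zero (m != -2, m != 2), so both are valid.

m = -9.6235 or m = 0.6235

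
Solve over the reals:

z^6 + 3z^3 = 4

Let u = z^3. The equation becomes u^2 + 3u - 4 = 0.
Factor: (u + 4)(u - 1) = 0, so u = -4 or u = 1.
z^3 = -4 gives z = -(4)^(1/3) ~= -1.5874.
z^3 = 1 gives z = 1.

z = -1.5874 or z = 1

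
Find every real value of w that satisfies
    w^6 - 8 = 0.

Let u = w^3. The equation becomes u^2 - 8 = 0.
By the quadratic formula, u = 2*sqrt(2) or u = -2*sqrt(2).
w^3 = 2*sqrt(2) gives w = (2*sqrt(2))^(1/3) ~= 1.4142.
w^3 = -2*sqrt(2) gives w = -(2*sqrt(2))^(1/3) ~= -1.4142.

w = -1.4142 or w = 1.4142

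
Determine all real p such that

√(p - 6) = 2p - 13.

Square both sides: p - 6 = (2p - 13)².
Expand and rearrange: 4p² - 53p + 175 = 0.
Solving gives p = 7 or p = 6.25.
Check each candidate in the original equation:
  p = 7: √(1) = 1, while 2p - 13 = 1 — valid.
  p = 6.25: √(0.25) = 0.5, while 2p - 13 = -0.5 — extraneous.

p = 7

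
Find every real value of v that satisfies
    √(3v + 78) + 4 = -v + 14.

Isolate the radical: √(3v + 78) = -v + 10.
Square both sides: 3v + 78 = (-v + 10)².
Expand and rearrange: v² - 23v + 22 = 0.
Solving gives v = 22 or v = 1.
Check each candidate in the original equation:
  v = 22: √(144) = 12, while -v + 10 = -12 — extraneous.
  v = 1: √(81) = 9, while -v + 10 = 9 — valid.

v = 1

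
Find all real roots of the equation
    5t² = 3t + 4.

Rearrange to standard form: 5t² - 3t - 4 = 0.
Discriminant: (-3)² − 4·5·(-4) = 89.
Quadratic formula: t = (3 ± √89) / 10.
So t = 3/10 + √(89)/10 ≈ 1.2434 or t = 3/10 - √(89)/10 ≈ -0.6434.

t = -0.6434 or t = 1.2434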